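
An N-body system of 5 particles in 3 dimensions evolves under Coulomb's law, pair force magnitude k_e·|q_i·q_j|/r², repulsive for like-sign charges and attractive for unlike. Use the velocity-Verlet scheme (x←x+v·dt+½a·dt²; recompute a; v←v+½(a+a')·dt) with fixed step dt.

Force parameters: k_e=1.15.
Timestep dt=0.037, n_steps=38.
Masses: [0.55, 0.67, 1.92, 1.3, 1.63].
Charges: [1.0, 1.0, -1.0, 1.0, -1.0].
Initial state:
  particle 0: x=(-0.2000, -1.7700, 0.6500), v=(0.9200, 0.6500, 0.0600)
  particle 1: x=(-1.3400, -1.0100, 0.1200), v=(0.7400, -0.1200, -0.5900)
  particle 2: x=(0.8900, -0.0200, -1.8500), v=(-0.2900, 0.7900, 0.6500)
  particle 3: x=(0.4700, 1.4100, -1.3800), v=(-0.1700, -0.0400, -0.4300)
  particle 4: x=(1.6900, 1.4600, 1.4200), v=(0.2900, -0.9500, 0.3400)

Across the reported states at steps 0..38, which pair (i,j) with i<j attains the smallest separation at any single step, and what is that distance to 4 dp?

pair (2,3), distance 0.5674

step 0: x0=(-0.2000, -1.7700, 0.6500) x1=(-1.3400, -1.0100, 0.1200) x2=(0.8900, -0.0200, -1.8500) x3=(0.4700, 1.4100, -1.3800) x4=(1.6900, 1.4600, 1.4200)
step 1: x0=(-0.1654, -1.7462, 0.6524) x1=(-1.3130, -1.0142, 0.0980) x2=(0.8792, 0.0093, -1.8259) x3=(0.4638, 1.4084, -1.3960) x4=(1.7007, 1.4248, 1.4325)
step 2: x0=(-0.1295, -1.7229, 0.6553) x1=(-1.2866, -1.0178, 0.0755) x2=(0.8682, 0.0389, -1.8016) x3=(0.4579, 1.4064, -1.4121) x4=(1.7113, 1.3896, 1.4450)
step 3: x0=(-0.0925, -1.7001, 0.6586) x1=(-1.2609, -1.0208, 0.0526) x2=(0.8569, 0.0687, -1.7771) x3=(0.4523, 1.4041, -1.4283) x4=(1.7217, 1.3543, 1.4575)
step 4: x0=(-0.0543, -1.6777, 0.6624) x1=(-1.2359, -1.0234, 0.0293) x2=(0.8455, 0.0988, -1.7525) x3=(0.4470, 1.4013, -1.4446) x4=(1.7321, 1.3189, 1.4698)
step 5: x0=(-0.0149, -1.6557, 0.6666) x1=(-1.2116, -1.0254, 0.0054) x2=(0.8338, 0.1292, -1.7278) x3=(0.4419, 1.3982, -1.4611) x4=(1.7424, 1.2834, 1.4822)
step 6: x0=(0.0257, -1.6340, 0.6714) x1=(-1.1878, -1.0270, -0.0188) x2=(0.8219, 0.1598, -1.7029) x3=(0.4372, 1.3946, -1.4777) x4=(1.7526, 1.2479, 1.4944)
step 7: x0=(0.0674, -1.6126, 0.6767) x1=(-1.1647, -1.0282, -0.0436) x2=(0.8098, 0.1909, -1.6778) x3=(0.4328, 1.3904, -1.4944) x4=(1.7627, 1.2123, 1.5066)
step 8: x0=(0.1103, -1.5914, 0.6824) x1=(-1.1422, -1.0289, -0.0688) x2=(0.7973, 0.2222, -1.6526) x3=(0.4287, 1.3857, -1.5112) x4=(1.7726, 1.1767, 1.5188)
step 9: x0=(0.1543, -1.5704, 0.6887) x1=(-1.1202, -1.0293, -0.0945) x2=(0.7846, 0.2540, -1.6273) x3=(0.4249, 1.3804, -1.5281) x4=(1.7825, 1.1409, 1.5309)
step 10: x0=(0.1994, -1.5496, 0.6955) x1=(-1.0988, -1.0292, -0.1207) x2=(0.7717, 0.2862, -1.6018) x3=(0.4216, 1.3745, -1.5451) x4=(1.7923, 1.1051, 1.5429)
step 11: x0=(0.2455, -1.5288, 0.7028) x1=(-1.0779, -1.0289, -0.1473) x2=(0.7584, 0.3189, -1.5763) x3=(0.4186, 1.3678, -1.5622) x4=(1.8020, 1.0692, 1.5549)
step 12: x0=(0.2927, -1.5081, 0.7106) x1=(-1.0574, -1.0282, -0.1744) x2=(0.7448, 0.3521, -1.5507) x3=(0.4160, 1.3603, -1.5793) x4=(1.8115, 1.0332, 1.5669)
step 13: x0=(0.3409, -1.4874, 0.7189) x1=(-1.0374, -1.0272, -0.2019) x2=(0.7308, 0.3858, -1.5251) x3=(0.4139, 1.3519, -1.5963) x4=(1.8210, 0.9971, 1.5788)
step 14: x0=(0.3900, -1.4667, 0.7277) x1=(-1.0178, -1.0259, -0.2298) x2=(0.7165, 0.4202, -1.4994) x3=(0.4122, 1.3426, -1.6134) x4=(1.8304, 0.9609, 1.5906)
step 15: x0=(0.4401, -1.4458, 0.7370) x1=(-0.9986, -1.0243, -0.2581) x2=(0.7018, 0.4552, -1.4738) x3=(0.4110, 1.3323, -1.6303) x4=(1.8397, 0.9246, 1.6024)
step 16: x0=(0.4911, -1.4249, 0.7467) x1=(-0.9797, -1.0225, -0.2868) x2=(0.6867, 0.4909, -1.4483) x3=(0.4103, 1.3208, -1.6469) x4=(1.8488, 0.8883, 1.6142)
step 17: x0=(0.5429, -1.4037, 0.7569) x1=(-0.9611, -1.0204, -0.3159) x2=(0.6712, 0.5275, -1.4229) x3=(0.4102, 1.3081, -1.6633) x4=(1.8579, 0.8518, 1.6259)
step 18: x0=(0.5956, -1.3824, 0.7676) x1=(-0.9429, -1.0181, -0.3453) x2=(0.6552, 0.5649, -1.3978) x3=(0.4107, 1.2940, -1.6793) x4=(1.8669, 0.8151, 1.6375)
step 19: x0=(0.6492, -1.3608, 0.7788) x1=(-0.9249, -1.0156, -0.3751) x2=(0.6387, 0.6032, -1.3730) x3=(0.4118, 1.2785, -1.6947) x4=(1.8757, 0.7784, 1.6491)
step 20: x0=(0.7035, -1.3389, 0.7904) x1=(-0.9071, -1.0128, -0.4051) x2=(0.6217, 0.6426, -1.3488) x3=(0.4136, 1.2615, -1.7093) x4=(1.8845, 0.7415, 1.6606)
step 21: x0=(0.7585, -1.3167, 0.8025) x1=(-0.8895, -1.0098, -0.4355) x2=(0.6042, 0.6830, -1.3252) x3=(0.4161, 1.2428, -1.7229) x4=(1.8931, 0.7045, 1.6721)
step 22: x0=(0.8143, -1.2942, 0.8150) x1=(-0.8721, -1.0066, -0.4661) x2=(0.5862, 0.7245, -1.3025) x3=(0.4193, 1.2224, -1.7352) x4=(1.9016, 0.6674, 1.6835)
step 23: x0=(0.8709, -1.2712, 0.8281) x1=(-0.8550, -1.0032, -0.4969) x2=(0.5676, 0.7671, -1.2808) x3=(0.4233, 1.2002, -1.7459) x4=(1.9101, 0.6301, 1.6948)
step 24: x0=(0.9281, -1.2479, 0.8416) x1=(-0.8379, -0.9996, -0.5280) x2=(0.5485, 0.8109, -1.2605) x3=(0.4279, 1.1763, -1.7547) x4=(1.9184, 0.5926, 1.7060)
step 25: x0=(0.9860, -1.2240, 0.8555) x1=(-0.8211, -0.9958, -0.5592) x2=(0.5288, 0.8557, -1.2418) x3=(0.4333, 1.1508, -1.7610) x4=(1.9266, 0.5549, 1.7171)
step 26: x0=(1.0446, -1.1996, 0.8700) x1=(-0.8043, -0.9919, -0.5906) x2=(0.5088, 0.9014, -1.2249) x3=(0.4392, 1.1238, -1.7646) x4=(1.9346, 0.5171, 1.7282)
step 27: x0=(1.1038, -1.1747, 0.8851) x1=(-0.7878, -0.9877, -0.6221) x2=(0.4883, 0.9479, -1.2103) x3=(0.4457, 1.0957, -1.7650) x4=(1.9426, 0.4791, 1.7391)
step 28: x0=(1.1636, -1.1493, 0.9006) x1=(-0.7713, -0.9834, -0.6538) x2=(0.4676, 0.9948, -1.1979) x3=(0.4525, 1.0669, -1.7620) x4=(1.9504, 0.4408, 1.7500)
step 29: x0=(1.2241, -1.1231, 0.9168) x1=(-0.7550, -0.9789, -0.6856) x2=(0.4467, 1.0419, -1.1881) x3=(0.4595, 1.0377, -1.7553) x4=(1.9581, 0.4023, 1.7606)
step 30: x0=(1.2852, -1.0963, 0.9335) x1=(-0.7388, -0.9743, -0.7174) x2=(0.4258, 1.0888, -1.1808) x3=(0.4666, 1.0088, -1.7450) x4=(1.9657, 0.3636, 1.7712)
step 31: x0=(1.3470, -1.0688, 0.9509) x1=(-0.7228, -0.9695, -0.7492) x2=(0.4050, 1.1352, -1.1759) x3=(0.4734, 0.9806, -1.7311) x4=(1.9731, 0.3246, 1.7816)
step 32: x0=(1.4094, -1.0404, 0.9690) x1=(-0.7069, -0.9647, -0.7811) x2=(0.3844, 1.1808, -1.1733) x3=(0.4800, 0.9535, -1.7138) x4=(1.9804, 0.2853, 1.7918)
step 33: x0=(1.4724, -1.0112, 0.9879) x1=(-0.6911, -0.9597, -0.8130) x2=(0.3641, 1.2253, -1.1729) x3=(0.4861, 0.9279, -1.6934) x4=(1.9875, 0.2458, 1.8018)
step 34: x0=(1.5360, -0.9811, 1.0075) x1=(-0.6755, -0.9547, -0.8450) x2=(0.3442, 1.2686, -1.1743) x3=(0.4916, 0.9042, -1.6704) x4=(1.9944, 0.2058, 1.8116)
step 35: x0=(1.6002, -0.9499, 1.0282) x1=(-0.6601, -0.9496, -0.8768) x2=(0.3247, 1.3106, -1.1773) x3=(0.4966, 0.8824, -1.6451) x4=(2.0012, 0.1656, 1.8211)
step 36: x0=(1.6651, -0.9176, 1.0498) x1=(-0.6448, -0.9445, -0.9087) x2=(0.3057, 1.3512, -1.1816) x3=(0.5009, 0.8626, -1.6179) x4=(2.0079, 0.1249, 1.8303)
step 37: x0=(1.7307, -0.8840, 1.0726) x1=(-0.6298, -0.9394, -0.9405) x2=(0.2871, 1.3904, -1.1871) x3=(0.5046, 0.8449, -1.5892) x4=(2.0143, 0.0838, 1.8391)
step 38: x0=(1.7968, -0.8491, 1.0967) x1=(-0.6149, -0.9342, -0.9723) x2=(0.2689, 1.4283, -1.1934) x3=(0.5077, 0.8293, -1.5591) x4=(2.0206, 0.0421, 1.8476)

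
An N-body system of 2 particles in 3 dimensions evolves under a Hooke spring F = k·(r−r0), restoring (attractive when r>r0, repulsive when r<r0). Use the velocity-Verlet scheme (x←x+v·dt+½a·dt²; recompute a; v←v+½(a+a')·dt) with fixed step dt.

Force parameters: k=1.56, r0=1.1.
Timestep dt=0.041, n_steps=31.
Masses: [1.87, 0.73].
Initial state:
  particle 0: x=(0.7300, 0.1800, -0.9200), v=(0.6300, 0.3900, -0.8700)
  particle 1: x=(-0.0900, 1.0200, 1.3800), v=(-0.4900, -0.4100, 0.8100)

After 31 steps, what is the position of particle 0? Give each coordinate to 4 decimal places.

step 0: x0=(0.7300, 0.1800, -0.9200) x1=(-0.0900, 1.0200, 1.3800)
step 1: x0=(0.7555, 0.1963, -0.9547) x1=(-0.1092, 1.0023, 1.4108)
step 2: x0=(0.7803, 0.2133, -0.9876) x1=(-0.1267, 0.9830, 1.4367)
step 3: x0=(0.8043, 0.2309, -1.0183) x1=(-0.1422, 0.9620, 1.4574)
step 4: x0=(0.8276, 0.2492, -1.0471) x1=(-0.1556, 0.9394, 1.4728)
step 5: x0=(0.8500, 0.2680, -1.0736) x1=(-0.1670, 0.9153, 1.4827)
step 6: x0=(0.8715, 0.2874, -1.0980) x1=(-0.1760, 0.8898, 1.4870)
step 7: x0=(0.8921, 0.3073, -1.1201) x1=(-0.1828, 0.8630, 1.4856)
step 8: x0=(0.9118, 0.3277, -1.1400) x1=(-0.1872, 0.8349, 1.4784)
step 9: x0=(0.9306, 0.3485, -1.1577) x1=(-0.1892, 0.8057, 1.4653)
step 10: x0=(0.9484, 0.3697, -1.1730) x1=(-0.1886, 0.7755, 1.4465)
step 11: x0=(0.9652, 0.3913, -1.1861) x1=(-0.1856, 0.7444, 1.4218)
step 12: x0=(0.9810, 0.4132, -1.1969) x1=(-0.1799, 0.7125, 1.3914)
step 13: x0=(0.9958, 0.4353, -1.2055) x1=(-0.1718, 0.6799, 1.3552)
step 14: x0=(1.0095, 0.4577, -1.2119) x1=(-0.1610, 0.6468, 1.3134)
step 15: x0=(1.0223, 0.4802, -1.2161) x1=(-0.1477, 0.6133, 1.2661)
step 16: x0=(1.0342, 0.5028, -1.2183) x1=(-0.1319, 0.5795, 1.2135)
step 17: x0=(1.0450, 0.5255, -1.2184) x1=(-0.1136, 0.5456, 1.1557)
step 18: x0=(1.0549, 0.5482, -1.2166) x1=(-0.0929, 0.5116, 1.0929)
step 19: x0=(1.0639, 0.5708, -1.2130) x1=(-0.0698, 0.4777, 1.0254)
step 20: x0=(1.0720, 0.5934, -1.2076) x1=(-0.0445, 0.4439, 0.9534)
step 21: x0=(1.0792, 0.6159, -1.2005) x1=(-0.0169, 0.4105, 0.8771)
step 22: x0=(1.0856, 0.6382, -1.1918) x1=(0.0128, 0.3775, 0.7968)
step 23: x0=(1.0912, 0.6604, -1.1818) x1=(0.0445, 0.3449, 0.7128)
step 24: x0=(1.0961, 0.6823, -1.1704) x1=(0.0780, 0.3129, 0.6254)
step 25: x0=(1.1003, 0.7040, -1.1578) x1=(0.1133, 0.2815, 0.5350)
step 26: x0=(1.1039, 0.7254, -1.1441) x1=(0.1501, 0.2509, 0.4418)
step 27: x0=(1.1070, 0.7465, -1.1295) x1=(0.1884, 0.2209, 0.3462)
step 28: x0=(1.1095, 0.7673, -1.1141) x1=(0.2281, 0.1917, 0.2485)
step 29: x0=(1.1116, 0.7879, -1.0979) x1=(0.2688, 0.1632, 0.1491)
step 30: x0=(1.1132, 0.8081, -1.0813) x1=(0.3106, 0.1355, 0.0482)
step 31: x0=(1.1146, 0.8281, -1.0641) x1=(0.3532, 0.1084, -0.0539)

(1.1146, 0.8281, -1.0641)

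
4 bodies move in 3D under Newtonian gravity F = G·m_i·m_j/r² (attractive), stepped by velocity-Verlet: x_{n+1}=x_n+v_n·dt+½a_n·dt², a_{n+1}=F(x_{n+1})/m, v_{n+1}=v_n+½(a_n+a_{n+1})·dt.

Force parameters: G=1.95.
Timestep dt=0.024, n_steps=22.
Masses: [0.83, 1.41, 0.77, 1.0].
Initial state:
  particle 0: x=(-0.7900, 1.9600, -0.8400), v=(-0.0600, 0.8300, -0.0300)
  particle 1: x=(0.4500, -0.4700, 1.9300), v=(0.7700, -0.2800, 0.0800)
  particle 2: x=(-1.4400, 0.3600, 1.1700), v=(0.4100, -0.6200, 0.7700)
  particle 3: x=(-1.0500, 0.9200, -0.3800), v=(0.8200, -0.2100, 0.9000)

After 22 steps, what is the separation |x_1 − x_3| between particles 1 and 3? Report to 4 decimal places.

2.6996

step 0: x0=(-0.7900, 1.9600, -0.8400) x1=(0.4500, -0.4700, 1.9300) x2=(-1.4400, 0.3600, 1.1700) x3=(-1.0500, 0.9200, -0.3800)
step 1: x0=(-0.7915, 1.9795, -0.8405) x1=(0.4684, -0.4766, 1.9318) x2=(-1.4300, 0.3452, 1.1883) x3=(-1.0302, 0.9152, -0.3583)
step 2: x0=(-0.7932, 1.9981, -0.8405) x1=(0.4865, -0.4831, 1.9335) x2=(-1.4195, 0.3304, 1.2063) x3=(-1.0103, 0.9108, -0.3365)
step 3: x0=(-0.7950, 2.0159, -0.8400) x1=(0.5044, -0.4894, 1.9349) x2=(-1.4087, 0.3158, 1.2239) x3=(-0.9903, 0.9067, -0.3146)
step 4: x0=(-0.7969, 2.0330, -0.8390) x1=(0.5221, -0.4956, 1.9361) x2=(-1.3974, 0.3012, 1.2412) x3=(-0.9702, 0.9031, -0.2925)
step 5: x0=(-0.7990, 2.0493, -0.8376) x1=(0.5395, -0.5016, 1.9372) x2=(-1.3857, 0.2867, 1.2581) x3=(-0.9500, 0.8997, -0.2703)
step 6: x0=(-0.8010, 2.0648, -0.8358) x1=(0.5567, -0.5075, 1.9381) x2=(-1.3736, 0.2723, 1.2747) x3=(-0.9297, 0.8967, -0.2479)
step 7: x0=(-0.8032, 2.0797, -0.8335) x1=(0.5736, -0.5131, 1.9388) x2=(-1.3611, 0.2580, 1.2910) x3=(-0.9093, 0.8939, -0.2254)
step 8: x0=(-0.8053, 2.0938, -0.8308) x1=(0.5903, -0.5187, 1.9393) x2=(-1.3482, 0.2439, 1.3070) x3=(-0.8889, 0.8914, -0.2027)
step 9: x0=(-0.8075, 2.1073, -0.8276) x1=(0.6068, -0.5240, 1.9396) x2=(-1.3348, 0.2298, 1.3226) x3=(-0.8684, 0.8892, -0.1799)
step 10: x0=(-0.8097, 2.1201, -0.8240) x1=(0.6230, -0.5292, 1.9397) x2=(-1.3210, 0.2158, 1.3379) x3=(-0.8479, 0.8872, -0.1568)
step 11: x0=(-0.8119, 2.1324, -0.8201) x1=(0.6389, -0.5342, 1.9397) x2=(-1.3068, 0.2019, 1.3529) x3=(-0.8274, 0.8854, -0.1337)
step 12: x0=(-0.8141, 2.1440, -0.8157) x1=(0.6546, -0.5391, 1.9394) x2=(-1.2922, 0.1882, 1.3675) x3=(-0.8069, 0.8838, -0.1103)
step 13: x0=(-0.8163, 2.1550, -0.8109) x1=(0.6701, -0.5438, 1.9390) x2=(-1.2771, 0.1745, 1.3819) x3=(-0.7864, 0.8824, -0.0868)
step 14: x0=(-0.8184, 2.1654, -0.8057) x1=(0.6853, -0.5484, 1.9384) x2=(-1.2616, 0.1610, 1.3959) x3=(-0.7658, 0.8811, -0.0631)
step 15: x0=(-0.8205, 2.1752, -0.8002) x1=(0.7002, -0.5527, 1.9377) x2=(-1.2457, 0.1476, 1.4096) x3=(-0.7453, 0.8800, -0.0392)
step 16: x0=(-0.8226, 2.1846, -0.7943) x1=(0.7148, -0.5569, 1.9367) x2=(-1.2293, 0.1343, 1.4229) x3=(-0.7248, 0.8790, -0.0151)
step 17: x0=(-0.8246, 2.1933, -0.7879) x1=(0.7292, -0.5610, 1.9356) x2=(-1.2124, 0.1211, 1.4360) x3=(-0.7043, 0.8781, 0.0091)
step 18: x0=(-0.8265, 2.2016, -0.7813) x1=(0.7434, -0.5648, 1.9343) x2=(-1.1951, 0.1081, 1.4487) x3=(-0.6838, 0.8773, 0.0336)
step 19: x0=(-0.8284, 2.2093, -0.7742) x1=(0.7572, -0.5685, 1.9328) x2=(-1.1773, 0.0952, 1.4611) x3=(-0.6633, 0.8766, 0.0582)
step 20: x0=(-0.8302, 2.2165, -0.7668) x1=(0.7708, -0.5721, 1.9311) x2=(-1.1591, 0.0824, 1.4732) x3=(-0.6429, 0.8760, 0.0830)
step 21: x0=(-0.8319, 2.2233, -0.7591) x1=(0.7841, -0.5754, 1.9292) x2=(-1.1404, 0.0698, 1.4850) x3=(-0.6224, 0.8754, 0.1081)
step 22: x0=(-0.8336, 2.2295, -0.7509) x1=(0.7971, -0.5786, 1.9272) x2=(-1.1212, 0.0573, 1.4964) x3=(-0.6020, 0.8748, 0.1333)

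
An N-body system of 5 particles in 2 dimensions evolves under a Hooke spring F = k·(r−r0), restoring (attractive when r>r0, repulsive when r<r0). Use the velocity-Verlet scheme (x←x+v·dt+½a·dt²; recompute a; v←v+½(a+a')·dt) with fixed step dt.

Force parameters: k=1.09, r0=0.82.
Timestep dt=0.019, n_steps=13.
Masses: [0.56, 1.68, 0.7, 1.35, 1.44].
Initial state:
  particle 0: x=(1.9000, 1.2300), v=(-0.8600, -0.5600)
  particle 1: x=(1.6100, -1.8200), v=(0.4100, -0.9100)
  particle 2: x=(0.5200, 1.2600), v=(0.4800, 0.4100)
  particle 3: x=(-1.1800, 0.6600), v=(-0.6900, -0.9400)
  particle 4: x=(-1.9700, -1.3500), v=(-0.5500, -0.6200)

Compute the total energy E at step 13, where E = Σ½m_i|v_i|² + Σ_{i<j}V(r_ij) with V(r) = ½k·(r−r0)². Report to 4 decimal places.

step 0: x0=(1.9000, 1.2300) x1=(1.6100, -1.8200) x2=(0.5200, 1.2600) x3=(-1.1800, 0.6600) x4=(-1.9700, -1.3500)
step 1: x0=(1.8815, 1.2177) x1=(1.6171, -1.8365) x2=(0.5287, 1.2665) x3=(-1.1924, 0.6418) x4=(-1.9793, -1.3611)
step 2: x0=(1.8586, 1.2020) x1=(1.6230, -1.8514) x2=(0.5365, 1.2703) x3=(-1.2034, 0.6229) x4=(-1.9863, -1.3708)
step 3: x0=(1.8315, 1.1830) x1=(1.6275, -1.8646) x2=(0.5435, 1.2714) x3=(-1.2129, 0.6033) x4=(-1.9910, -1.3792)
step 4: x0=(1.8001, 1.1607) x1=(1.6306, -1.8763) x2=(0.5495, 1.2699) x3=(-1.2209, 0.5830) x4=(-1.9935, -1.3861)
step 5: x0=(1.7646, 1.1351) x1=(1.6325, -1.8863) x2=(0.5545, 1.2655) x3=(-1.2276, 0.5620) x4=(-1.9936, -1.3918)
step 6: x0=(1.7250, 1.1062) x1=(1.6330, -1.8947) x2=(0.5585, 1.2585) x3=(-1.2327, 0.5404) x4=(-1.9915, -1.3960)
step 7: x0=(1.6815, 1.0741) x1=(1.6321, -1.9016) x2=(0.5615, 1.2487) x3=(-1.2365, 0.5181) x4=(-1.9871, -1.3990)
step 8: x0=(1.6342, 1.0388) x1=(1.6298, -1.9068) x2=(0.5634, 1.2361) x3=(-1.2387, 0.4951) x4=(-1.9804, -1.4006)
step 9: x0=(1.5832, 1.0003) x1=(1.6262, -1.9104) x2=(0.5642, 1.2208) x3=(-1.2396, 0.4716) x4=(-1.9715, -1.4009)
step 10: x0=(1.5286, 0.9589) x1=(1.6212, -1.9125) x2=(0.5639, 1.2027) x3=(-1.2390, 0.4474) x4=(-1.9604, -1.3999)
step 11: x0=(1.4706, 0.9144) x1=(1.6149, -1.9130) x2=(0.5624, 1.1819) x3=(-1.2370, 0.4225) x4=(-1.9472, -1.3977)
step 12: x0=(1.4093, 0.8669) x1=(1.6072, -1.9120) x2=(0.5598, 1.1585) x3=(-1.2337, 0.3971) x4=(-1.9318, -1.3942)
step 13: x0=(1.3449, 0.8167) x1=(1.5981, -1.9095) x2=(0.5560, 1.1324) x3=(-1.2290, 0.3711) x4=(-1.9143, -1.3895)
step 0 velocities: v0=(-0.8600, -0.5600) v1=(0.4100, -0.9100) v2=(0.4800, 0.4100) v3=(-0.6900, -0.9400) v4=(-0.5500, -0.6200)
step 0: KE=2.6835, PE=31.6994, E=34.3829
step 13 velocities: v0=(-3.4670, -2.7191) v1=(-0.5148, 0.1717) v2=(-0.2316, -1.4436) v3=(0.2837, -1.3853) v4=(0.9758, 0.2762)
step 13: KE=8.5216, PE=25.8579, E=34.3795

34.3795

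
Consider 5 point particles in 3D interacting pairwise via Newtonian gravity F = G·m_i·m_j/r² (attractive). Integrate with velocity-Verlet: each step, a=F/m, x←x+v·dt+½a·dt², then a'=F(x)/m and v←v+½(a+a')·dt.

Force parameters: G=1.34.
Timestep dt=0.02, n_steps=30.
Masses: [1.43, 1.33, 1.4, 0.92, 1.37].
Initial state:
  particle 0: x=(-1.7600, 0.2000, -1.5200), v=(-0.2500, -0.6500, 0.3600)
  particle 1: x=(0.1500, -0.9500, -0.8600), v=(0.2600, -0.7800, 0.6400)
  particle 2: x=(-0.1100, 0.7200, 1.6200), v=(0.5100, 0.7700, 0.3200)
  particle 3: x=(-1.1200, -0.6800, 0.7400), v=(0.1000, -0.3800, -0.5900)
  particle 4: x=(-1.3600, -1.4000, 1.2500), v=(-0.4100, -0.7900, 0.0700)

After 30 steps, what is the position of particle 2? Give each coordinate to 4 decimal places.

step 0: x0=(-1.7600, 0.2000, -1.5200) x1=(0.1500, -0.9500, -0.8600) x2=(-0.1100, 0.7200, 1.6200) x3=(-1.1200, -0.6800, 0.7400) x4=(-1.3600, -1.4000, 1.2500)
step 1: x0=(-1.7649, 0.1869, -1.5127) x1=(0.1551, -0.9655, -0.8471) x2=(-0.0999, 0.7353, 1.6263) x3=(-1.1180, -0.6879, 0.7284) x4=(-1.3681, -1.4155, 1.2512)
step 2: x0=(-1.7697, 0.1738, -1.5052) x1=(0.1599, -0.9810, -0.8340) x2=(-0.0899, 0.7503, 1.6324) x3=(-1.1161, -0.6962, 0.7171) x4=(-1.3759, -1.4304, 1.2519)
step 3: x0=(-1.7743, 0.1605, -1.4974) x1=(0.1644, -0.9963, -0.8207) x2=(-0.0801, 0.7651, 1.6383) x3=(-1.1142, -0.7051, 0.7061) x4=(-1.3834, -1.4447, 1.2522)
step 4: x0=(-1.7787, 0.1471, -1.4894) x1=(0.1687, -1.0115, -0.8072) x2=(-0.0704, 0.7797, 1.6441) x3=(-1.1124, -0.7144, 0.6954) x4=(-1.3907, -1.4584, 1.2520)
step 5: x0=(-1.7830, 0.1335, -1.4812) x1=(0.1728, -1.0266, -0.7935) x2=(-0.0608, 0.7940, 1.6496) x3=(-1.1107, -0.7242, 0.6849) x4=(-1.3977, -1.4716, 1.2514)
step 6: x0=(-1.7871, 0.1199, -1.4728) x1=(0.1765, -1.0415, -0.7795) x2=(-0.0513, 0.8081, 1.6550) x3=(-1.1090, -0.7344, 0.6748) x4=(-1.4045, -1.4843, 1.2504)
step 7: x0=(-1.7910, 0.1061, -1.4642) x1=(0.1800, -1.0564, -0.7654) x2=(-0.0420, 0.8220, 1.6602) x3=(-1.1073, -0.7450, 0.6649) x4=(-1.4110, -1.4964, 1.2490)
step 8: x0=(-1.7948, 0.0922, -1.4553) x1=(0.1833, -1.0711, -0.7511) x2=(-0.0329, 0.8356, 1.6652) x3=(-1.1057, -0.7560, 0.6552) x4=(-1.4173, -1.5080, 1.2471)
step 9: x0=(-1.7984, 0.0782, -1.4462) x1=(0.1863, -1.0858, -0.7366) x2=(-0.0238, 0.8491, 1.6701) x3=(-1.1042, -0.7675, 0.6458) x4=(-1.4233, -1.5191, 1.2449)
step 10: x0=(-1.8018, 0.0641, -1.4369) x1=(0.1889, -1.1003, -0.7219) x2=(-0.0149, 0.8623, 1.6748) x3=(-1.1027, -0.7793, 0.6366) x4=(-1.4290, -1.5298, 1.2422)
step 11: x0=(-1.8051, 0.0499, -1.4274) x1=(0.1914, -1.1147, -0.7069) x2=(-0.0060, 0.8753, 1.6793) x3=(-1.1013, -0.7916, 0.6277) x4=(-1.4345, -1.5399, 1.2391)
step 12: x0=(-1.8082, 0.0355, -1.4176) x1=(0.1935, -1.1289, -0.6918) x2=(0.0027, 0.8881, 1.6837) x3=(-1.1000, -0.8042, 0.6190) x4=(-1.4397, -1.5495, 1.2356)
step 13: x0=(-1.8112, 0.0210, -1.4076) x1=(0.1954, -1.1431, -0.6765) x2=(0.0113, 0.9007, 1.6878) x3=(-1.0987, -0.8172, 0.6105) x4=(-1.4447, -1.5587, 1.2316)
step 14: x0=(-1.8140, 0.0065, -1.3974) x1=(0.1969, -1.1571, -0.6609) x2=(0.0198, 0.9131, 1.6919) x3=(-1.0974, -0.8306, 0.6022) x4=(-1.4494, -1.5674, 1.2273)
step 15: x0=(-1.8166, -0.0082, -1.3870) x1=(0.1982, -1.1710, -0.6452) x2=(0.0281, 0.9253, 1.6958) x3=(-1.0963, -0.8444, 0.5941) x4=(-1.4538, -1.5756, 1.2225)
step 16: x0=(-1.8191, -0.0231, -1.3763) x1=(0.1992, -1.1848, -0.6292) x2=(0.0364, 0.9373, 1.6995) x3=(-1.0952, -0.8586, 0.5862) x4=(-1.4580, -1.5834, 1.2173)
step 17: x0=(-1.8214, -0.0380, -1.3654) x1=(0.1999, -1.1985, -0.6131) x2=(0.0445, 0.9491, 1.7031) x3=(-1.0942, -0.8731, 0.5786) x4=(-1.4619, -1.5907, 1.2117)
step 18: x0=(-1.8235, -0.0531, -1.3542) x1=(0.2003, -1.2121, -0.5967) x2=(0.0526, 0.9607, 1.7065) x3=(-1.0933, -0.8880, 0.5711) x4=(-1.4655, -1.5975, 1.2056)
step 19: x0=(-1.8255, -0.0682, -1.3428) x1=(0.2004, -1.2255, -0.5802) x2=(0.0605, 0.9721, 1.7098) x3=(-1.0925, -0.9033, 0.5639) x4=(-1.4689, -1.6039, 1.1991)
step 20: x0=(-1.8273, -0.0836, -1.3312) x1=(0.2002, -1.2388, -0.5634) x2=(0.0684, 0.9833, 1.7129) x3=(-1.0917, -0.9190, 0.5569) x4=(-1.4719, -1.6098, 1.1922)
step 21: x0=(-1.8289, -0.0990, -1.3193) x1=(0.1997, -1.2520, -0.5465) x2=(0.0761, 0.9943, 1.7159) x3=(-1.0911, -0.9350, 0.5501) x4=(-1.4747, -1.6153, 1.1848)
step 22: x0=(-1.8304, -0.1145, -1.3072) x1=(0.1989, -1.2650, -0.5293) x2=(0.0838, 1.0051, 1.7187) x3=(-1.0905, -0.9514, 0.5435) x4=(-1.4771, -1.6203, 1.1770)
step 23: x0=(-1.8317, -0.1302, -1.2949) x1=(0.1977, -1.2780, -0.5119) x2=(0.0913, 1.0158, 1.7214) x3=(-1.0900, -0.9683, 0.5371) x4=(-1.4793, -1.6249, 1.1687)
step 24: x0=(-1.8328, -0.1460, -1.2823) x1=(0.1962, -1.2908, -0.4943) x2=(0.0988, 1.0262, 1.7240) x3=(-1.0897, -0.9855, 0.5310) x4=(-1.4811, -1.6289, 1.1599)
step 25: x0=(-1.8337, -0.1619, -1.2694) x1=(0.1944, -1.3035, -0.4765) x2=(0.1061, 1.0365, 1.7264) x3=(-1.0895, -1.0031, 0.5251) x4=(-1.4827, -1.6326, 1.1507)
step 26: x0=(-1.8345, -0.1780, -1.2563) x1=(0.1922, -1.3160, -0.4585) x2=(0.1134, 1.0466, 1.7287) x3=(-1.0894, -1.0211, 0.5194) x4=(-1.4839, -1.6357, 1.1410)
step 27: x0=(-1.8351, -0.1942, -1.2430) x1=(0.1897, -1.3285, -0.4403) x2=(0.1206, 1.0565, 1.7309) x3=(-1.0894, -1.0395, 0.5140) x4=(-1.4847, -1.6384, 1.1307)
step 28: x0=(-1.8355, -0.2105, -1.2294) x1=(0.1869, -1.3408, -0.4219) x2=(0.1277, 1.0663, 1.7329) x3=(-1.0896, -1.0583, 0.5089) x4=(-1.4852, -1.6406, 1.1200)
step 29: x0=(-1.8357, -0.2269, -1.2155) x1=(0.1837, -1.3530, -0.4033) x2=(0.1346, 1.0758, 1.7348) x3=(-1.0899, -1.0776, 0.5041) x4=(-1.4854, -1.6423, 1.1087)
step 30: x0=(-1.8358, -0.2435, -1.2014) x1=(0.1801, -1.3650, -0.3844) x2=(0.1415, 1.0852, 1.7366) x3=(-1.0904, -1.0973, 0.4996) x4=(-1.4851, -1.6435, 1.0968)

(0.1415, 1.0852, 1.7366)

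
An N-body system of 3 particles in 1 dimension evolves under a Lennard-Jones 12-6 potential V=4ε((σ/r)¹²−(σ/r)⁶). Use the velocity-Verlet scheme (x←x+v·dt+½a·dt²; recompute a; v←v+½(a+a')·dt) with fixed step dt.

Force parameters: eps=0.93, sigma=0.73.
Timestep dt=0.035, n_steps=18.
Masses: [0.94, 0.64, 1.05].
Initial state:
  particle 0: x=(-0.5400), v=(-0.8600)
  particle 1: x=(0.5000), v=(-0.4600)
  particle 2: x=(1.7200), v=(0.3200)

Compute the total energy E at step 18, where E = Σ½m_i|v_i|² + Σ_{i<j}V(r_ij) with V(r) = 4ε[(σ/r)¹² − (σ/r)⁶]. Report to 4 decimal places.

-0.0761

step 0: x0=(-0.5400) x1=(0.5000) x2=(1.7200)
step 1: x0=(-0.5688) x1=(0.4828) x2=(1.7307)
step 2: x0=(-0.5952) x1=(0.4633) x2=(1.7407)
step 3: x0=(-0.6193) x1=(0.4414) x2=(1.7500)
step 4: x0=(-0.6411) x1=(0.4171) x2=(1.7587)
step 5: x0=(-0.6605) x1=(0.3902) x2=(1.7670)
step 6: x0=(-0.6775) x1=(0.3604) x2=(1.7748)
step 7: x0=(-0.6919) x1=(0.3274) x2=(1.7823)
step 8: x0=(-0.7036) x1=(0.2907) x2=(1.7895)
step 9: x0=(-0.7120) x1=(0.2498) x2=(1.7965)
step 10: x0=(-0.7169) x1=(0.2039) x2=(1.8032)
step 11: x0=(-0.7178) x1=(0.1525) x2=(1.8099)
step 12: x0=(-0.7152) x1=(0.0960) x2=(1.8164)
step 13: x0=(-0.7138) x1=(0.0414) x2=(1.8228)
step 14: x0=(-0.7322) x1=(0.0161) x2=(1.8292)
step 15: x0=(-0.7748) x1=(0.0265) x2=(1.8354)
step 16: x0=(-0.8205) x1=(0.0414) x2=(1.8416)
step 17: x0=(-0.8628) x1=(0.0516) x2=(1.8478)
step 18: x0=(-0.9012) x1=(0.0561) x2=(1.8539)
step 0 velocities: v0=(-0.8600) v1=(-0.4600) v2=(0.3200)
step 0: KE=0.4691, PE=-0.5588, E=-0.0897
step 18 velocities: v0=(-1.0447) v1=(0.0531) v2=(0.1726)
step 18: KE=0.5295, PE=-0.6057, E=-0.0761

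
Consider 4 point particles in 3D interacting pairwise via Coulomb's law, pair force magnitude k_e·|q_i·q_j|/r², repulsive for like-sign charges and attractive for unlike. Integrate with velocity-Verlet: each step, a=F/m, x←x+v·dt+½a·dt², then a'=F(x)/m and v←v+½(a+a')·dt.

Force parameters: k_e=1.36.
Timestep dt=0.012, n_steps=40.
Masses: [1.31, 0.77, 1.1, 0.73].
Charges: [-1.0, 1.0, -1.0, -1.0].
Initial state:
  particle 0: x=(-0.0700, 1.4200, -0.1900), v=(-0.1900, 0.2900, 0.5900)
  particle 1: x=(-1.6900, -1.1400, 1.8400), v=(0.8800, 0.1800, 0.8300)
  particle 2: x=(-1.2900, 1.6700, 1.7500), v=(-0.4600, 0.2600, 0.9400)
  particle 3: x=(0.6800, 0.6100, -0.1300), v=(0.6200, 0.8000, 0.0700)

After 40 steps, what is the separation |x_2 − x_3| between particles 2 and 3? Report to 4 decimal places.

step 0: x0=(-0.0700, 1.4200, -0.1900) x1=(-1.6900, -1.1400, 1.8400) x2=(-1.2900, 1.6700, 1.7500) x3=(0.6800, 0.6100, -0.1300)
step 1: x0=(-0.0723, 1.4235, -0.1829) x1=(-1.6794, -1.1378, 1.8499) x2=(-1.2955, 1.6731, 1.7613) x3=(0.6875, 0.6195, -0.1292)
step 2: x0=(-0.0747, 1.4271, -0.1759) x1=(-1.6688, -1.1356, 1.8599) x2=(-1.3011, 1.6762, 1.7726) x3=(0.6952, 0.6288, -0.1283)
step 3: x0=(-0.0772, 1.4308, -0.1689) x1=(-1.6582, -1.1333, 1.8698) x2=(-1.3067, 1.6793, 1.7840) x3=(0.7030, 0.6380, -0.1275)
step 4: x0=(-0.0797, 1.4345, -0.1619) x1=(-1.6476, -1.1309, 1.8797) x2=(-1.3124, 1.6824, 1.7955) x3=(0.7110, 0.6470, -0.1266)
step 5: x0=(-0.0823, 1.4384, -0.1549) x1=(-1.6369, -1.1285, 1.8895) x2=(-1.3180, 1.6855, 1.8069) x3=(0.7192, 0.6558, -0.1258)
step 6: x0=(-0.0850, 1.4423, -0.1479) x1=(-1.6262, -1.1261, 1.8993) x2=(-1.3237, 1.6885, 1.8184) x3=(0.7275, 0.6644, -0.1249)
step 7: x0=(-0.0878, 1.4462, -0.1410) x1=(-1.6154, -1.1235, 1.9092) x2=(-1.3295, 1.6916, 1.8300) x3=(0.7359, 0.6729, -0.1241)
step 8: x0=(-0.0906, 1.4503, -0.1341) x1=(-1.6047, -1.1210, 1.9189) x2=(-1.3353, 1.6946, 1.8416) x3=(0.7446, 0.6812, -0.1233)
step 9: x0=(-0.0935, 1.4544, -0.1272) x1=(-1.5939, -1.1183, 1.9287) x2=(-1.3411, 1.6976, 1.8532) x3=(0.7534, 0.6893, -0.1224)
step 10: x0=(-0.0965, 1.4585, -0.1203) x1=(-1.5831, -1.1157, 1.9385) x2=(-1.3469, 1.7006, 1.8649) x3=(0.7623, 0.6973, -0.1216)
step 11: x0=(-0.0996, 1.4628, -0.1134) x1=(-1.5723, -1.1129, 1.9482) x2=(-1.3528, 1.7036, 1.8766) x3=(0.7714, 0.7051, -0.1208)
step 12: x0=(-0.1027, 1.4670, -0.1065) x1=(-1.5615, -1.1101, 1.9579) x2=(-1.3587, 1.7066, 1.8883) x3=(0.7807, 0.7128, -0.1200)
step 13: x0=(-0.1060, 1.4714, -0.0997) x1=(-1.5506, -1.1073, 1.9675) x2=(-1.3646, 1.7096, 1.9001) x3=(0.7901, 0.7203, -0.1192)
step 14: x0=(-0.1093, 1.4758, -0.0929) x1=(-1.5397, -1.1044, 1.9772) x2=(-1.3706, 1.7125, 1.9120) x3=(0.7997, 0.7277, -0.1184)
step 15: x0=(-0.1126, 1.4803, -0.0860) x1=(-1.5288, -1.1014, 1.9868) x2=(-1.3766, 1.7155, 1.9238) x3=(0.8094, 0.7349, -0.1176)
step 16: x0=(-0.1161, 1.4848, -0.0792) x1=(-1.5179, -1.0984, 1.9964) x2=(-1.3826, 1.7184, 1.9357) x3=(0.8193, 0.7420, -0.1168)
step 17: x0=(-0.1196, 1.4894, -0.0725) x1=(-1.5069, -1.0953, 2.0060) x2=(-1.3886, 1.7213, 1.9477) x3=(0.8293, 0.7490, -0.1161)
step 18: x0=(-0.1232, 1.4940, -0.0657) x1=(-1.4959, -1.0922, 2.0156) x2=(-1.3947, 1.7242, 1.9597) x3=(0.8395, 0.7558, -0.1153)
step 19: x0=(-0.1268, 1.4987, -0.0589) x1=(-1.4849, -1.0890, 2.0251) x2=(-1.4008, 1.7271, 1.9717) x3=(0.8499, 0.7625, -0.1146)
step 20: x0=(-0.1305, 1.5035, -0.0521) x1=(-1.4739, -1.0858, 2.0346) x2=(-1.4070, 1.7300, 1.9837) x3=(0.8604, 0.7691, -0.1139)
step 21: x0=(-0.1343, 1.5082, -0.0454) x1=(-1.4629, -1.0825, 2.0441) x2=(-1.4131, 1.7329, 1.9958) x3=(0.8710, 0.7756, -0.1132)
step 22: x0=(-0.1382, 1.5131, -0.0387) x1=(-1.4518, -1.0791, 2.0536) x2=(-1.4193, 1.7357, 2.0080) x3=(0.8818, 0.7819, -0.1125)
step 23: x0=(-0.1421, 1.5179, -0.0319) x1=(-1.4408, -1.0757, 2.0630) x2=(-1.4256, 1.7385, 2.0201) x3=(0.8927, 0.7881, -0.1118)
step 24: x0=(-0.1461, 1.5229, -0.0252) x1=(-1.4297, -1.0723, 2.0724) x2=(-1.4318, 1.7413, 2.0323) x3=(0.9038, 0.7943, -0.1111)
step 25: x0=(-0.1502, 1.5278, -0.0185) x1=(-1.4185, -1.0687, 2.0818) x2=(-1.4381, 1.7441, 2.0446) x3=(0.9150, 0.8003, -0.1105)
step 26: x0=(-0.1543, 1.5328, -0.0118) x1=(-1.4074, -1.0652, 2.0912) x2=(-1.4444, 1.7469, 2.0568) x3=(0.9263, 0.8061, -0.1099)
step 27: x0=(-0.1585, 1.5378, -0.0051) x1=(-1.3963, -1.0615, 2.1005) x2=(-1.4508, 1.7497, 2.0692) x3=(0.9378, 0.8119, -0.1092)
step 28: x0=(-0.1628, 1.5429, 0.0016) x1=(-1.3851, -1.0579, 2.1099) x2=(-1.4571, 1.7525, 2.0815) x3=(0.9494, 0.8176, -0.1086)
step 29: x0=(-0.1671, 1.5480, 0.0083) x1=(-1.3739, -1.0541, 2.1192) x2=(-1.4635, 1.7552, 2.0939) x3=(0.9611, 0.8232, -0.1081)
step 30: x0=(-0.1714, 1.5532, 0.0150) x1=(-1.3627, -1.0503, 2.1284) x2=(-1.4699, 1.7579, 2.1063) x3=(0.9730, 0.8287, -0.1075)
step 31: x0=(-0.1759, 1.5583, 0.0216) x1=(-1.3515, -1.0465, 2.1377) x2=(-1.4764, 1.7606, 2.1188) x3=(0.9850, 0.8341, -0.1069)
step 32: x0=(-0.1804, 1.5635, 0.0283) x1=(-1.3402, -1.0426, 2.1469) x2=(-1.4828, 1.7633, 2.1312) x3=(0.9971, 0.8394, -0.1064)
step 33: x0=(-0.1849, 1.5688, 0.0349) x1=(-1.3290, -1.0386, 2.1561) x2=(-1.4893, 1.7660, 2.1438) x3=(1.0094, 0.8446, -0.1059)
step 34: x0=(-0.1895, 1.5740, 0.0416) x1=(-1.3177, -1.0346, 2.1653) x2=(-1.4958, 1.7686, 2.1563) x3=(1.0217, 0.8498, -0.1054)
step 35: x0=(-0.1942, 1.5793, 0.0482) x1=(-1.3064, -1.0305, 2.1745) x2=(-1.5024, 1.7713, 2.1689) x3=(1.0342, 0.8548, -0.1049)
step 36: x0=(-0.1989, 1.5846, 0.0549) x1=(-1.2951, -1.0264, 2.1836) x2=(-1.5089, 1.7739, 2.1815) x3=(1.0468, 0.8598, -0.1044)
step 37: x0=(-0.2037, 1.5900, 0.0615) x1=(-1.2838, -1.0222, 2.1928) x2=(-1.5155, 1.7765, 2.1942) x3=(1.0595, 0.8647, -0.1040)
step 38: x0=(-0.2085, 1.5953, 0.0682) x1=(-1.2725, -1.0179, 2.2019) x2=(-1.5221, 1.7791, 2.2069) x3=(1.0723, 0.8695, -0.1035)
step 39: x0=(-0.2133, 1.6007, 0.0748) x1=(-1.2612, -1.0136, 2.2109) x2=(-1.5287, 1.7817, 2.2196) x3=(1.0852, 0.8743, -0.1031)
step 40: x0=(-0.2183, 1.6061, 0.0814) x1=(-1.2498, -1.0093, 2.2200) x2=(-1.5354, 1.7842, 2.2323) x3=(1.0983, 0.8789, -0.1027)

3.6343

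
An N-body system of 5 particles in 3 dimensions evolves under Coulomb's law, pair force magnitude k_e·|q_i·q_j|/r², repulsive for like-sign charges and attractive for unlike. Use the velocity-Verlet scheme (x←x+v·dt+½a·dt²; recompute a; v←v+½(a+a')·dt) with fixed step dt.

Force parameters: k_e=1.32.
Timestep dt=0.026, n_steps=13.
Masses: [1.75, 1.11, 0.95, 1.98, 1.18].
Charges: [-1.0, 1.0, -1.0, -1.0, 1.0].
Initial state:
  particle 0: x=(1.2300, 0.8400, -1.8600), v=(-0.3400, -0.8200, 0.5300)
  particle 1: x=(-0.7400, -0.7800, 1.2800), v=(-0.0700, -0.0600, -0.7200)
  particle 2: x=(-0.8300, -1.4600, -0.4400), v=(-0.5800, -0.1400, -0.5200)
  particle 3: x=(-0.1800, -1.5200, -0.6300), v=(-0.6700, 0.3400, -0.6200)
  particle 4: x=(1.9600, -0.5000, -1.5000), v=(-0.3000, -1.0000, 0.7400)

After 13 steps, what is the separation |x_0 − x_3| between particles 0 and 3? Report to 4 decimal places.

step 0: x0=(1.2300, 0.8400, -1.8600) x1=(-0.7400, -0.7800, 1.2800) x2=(-0.8300, -1.4600, -0.4400) x3=(-0.1800, -1.5200, -0.6300) x4=(1.9600, -0.5000, -1.5000)
step 1: x0=(1.2212, 0.8186, -1.8462) x1=(-0.7418, -0.7816, 1.2611) x2=(-0.8460, -1.4635, -0.4531) x3=(-0.1969, -1.5112, -0.6462) x4=(1.9521, -0.5259, -1.4808)
step 2: x0=(1.2126, 0.7971, -1.8324) x1=(-0.7436, -0.7834, 1.2418) x2=(-0.8640, -1.4668, -0.4654) x3=(-0.2130, -1.5024, -0.6626) x4=(1.9438, -0.5516, -1.4616)
step 3: x0=(1.2041, 0.7755, -1.8185) x1=(-0.7454, -0.7853, 1.2221) x2=(-0.8838, -1.4699, -0.4768) x3=(-0.2280, -1.4937, -0.6792) x4=(1.9353, -0.5771, -1.4425)
step 4: x0=(1.1957, 0.7538, -1.8046) x1=(-0.7471, -0.7873, 1.2021) x2=(-0.9054, -1.4729, -0.4874) x3=(-0.2421, -1.4850, -0.6960) x4=(1.9266, -0.6024, -1.4234)
step 5: x0=(1.1875, 0.7320, -1.7907) x1=(-0.7489, -0.7895, 1.1816) x2=(-0.9289, -1.4758, -0.4971) x3=(-0.2554, -1.4762, -0.7130) x4=(1.9175, -0.6276, -1.4043)
step 6: x0=(1.1794, 0.7101, -1.7768) x1=(-0.7506, -0.7918, 1.1608) x2=(-0.9540, -1.4785, -0.5060) x3=(-0.2677, -1.4675, -0.7301) x4=(1.9082, -0.6525, -1.3854)
step 7: x0=(1.1714, 0.6880, -1.7628) x1=(-0.7524, -0.7942, 1.1395) x2=(-0.9808, -1.4813, -0.5141) x3=(-0.2793, -1.4587, -0.7474) x4=(1.8985, -0.6773, -1.3664)
step 8: x0=(1.1636, 0.6659, -1.7487) x1=(-0.7541, -0.7967, 1.1179) x2=(-1.0092, -1.4840, -0.5213) x3=(-0.2900, -1.4499, -0.7649) x4=(1.8886, -0.7018, -1.3475)
step 9: x0=(1.1559, 0.6437, -1.7347) x1=(-0.7559, -0.7994, 1.0958) x2=(-1.0390, -1.4867, -0.5278) x3=(-0.3000, -1.4410, -0.7826) x4=(1.8784, -0.7262, -1.3287)
step 10: x0=(1.1484, 0.6213, -1.7206) x1=(-0.7576, -0.8023, 1.0734) x2=(-1.0702, -1.4894, -0.5335) x3=(-0.3092, -1.4321, -0.8003) x4=(1.8679, -0.7504, -1.3100)
step 11: x0=(1.1410, 0.5989, -1.7064) x1=(-0.7594, -0.8053, 1.0505) x2=(-1.1027, -1.4921, -0.5384) x3=(-0.3178, -1.4232, -0.8182) x4=(1.8571, -0.7743, -1.2913)
step 12: x0=(1.1337, 0.5763, -1.6923) x1=(-0.7612, -0.8084, 1.0272) x2=(-1.1364, -1.4949, -0.5426) x3=(-0.3258, -1.4141, -0.8362) x4=(1.8461, -0.7981, -1.2727)
step 13: x0=(1.1266, 0.5537, -1.6780) x1=(-0.7630, -0.8116, 1.0035) x2=(-1.1711, -1.4977, -0.5461) x3=(-0.3332, -1.4050, -0.8543) x4=(1.8347, -0.8217, -1.2541)

2.5780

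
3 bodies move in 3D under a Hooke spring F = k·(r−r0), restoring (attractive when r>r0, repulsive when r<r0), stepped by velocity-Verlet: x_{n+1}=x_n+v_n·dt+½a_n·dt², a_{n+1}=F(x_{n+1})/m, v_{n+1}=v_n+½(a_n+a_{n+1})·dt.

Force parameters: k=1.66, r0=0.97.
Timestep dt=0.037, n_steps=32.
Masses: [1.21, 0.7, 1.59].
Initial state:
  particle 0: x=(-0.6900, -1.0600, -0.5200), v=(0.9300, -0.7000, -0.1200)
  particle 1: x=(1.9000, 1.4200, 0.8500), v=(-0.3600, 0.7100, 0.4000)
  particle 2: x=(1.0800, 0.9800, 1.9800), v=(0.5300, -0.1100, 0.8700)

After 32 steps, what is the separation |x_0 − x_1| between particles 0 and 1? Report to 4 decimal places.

step 0: x0=(-0.6900, -1.0600, -0.5200) x1=(1.9000, 1.4200, 0.8500) x2=(1.0800, 0.9800, 1.9800)
step 1: x0=(-0.6525, -1.0827, -0.5217) x1=(1.8831, 1.4430, 0.8638) x2=(1.0989, 0.9750, 2.0106)
step 2: x0=(-0.6091, -1.0991, -0.5180) x1=(1.8592, 1.4594, 0.8754) x2=(1.1163, 0.9680, 2.0380)
step 3: x0=(-0.5598, -1.1090, -0.5088) x1=(1.8284, 1.4690, 0.8850) x2=(1.1322, 0.9591, 2.0621)
step 4: x0=(-0.5048, -1.1124, -0.4941) x1=(1.7912, 1.4719, 0.8924) x2=(1.1467, 0.9482, 2.0829)
step 5: x0=(-0.4444, -1.1094, -0.4739) x1=(1.7478, 1.4680, 0.8979) x2=(1.1598, 0.9354, 2.1005)
step 6: x0=(-0.3787, -1.1000, -0.4483) x1=(1.6985, 1.4574, 0.9013) x2=(1.1714, 0.9207, 2.1148)
step 7: x0=(-0.3081, -1.0844, -0.4172) x1=(1.6437, 1.4402, 0.9028) x2=(1.1817, 0.9042, 2.1258)
step 8: x0=(-0.2327, -1.0626, -0.3810) x1=(1.5839, 1.4165, 0.9025) x2=(1.1906, 0.8858, 2.1337)
step 9: x0=(-0.1531, -1.0349, -0.3396) x1=(1.5196, 1.3867, 0.9004) x2=(1.1983, 0.8656, 2.1384)
step 10: x0=(-0.0694, -1.0014, -0.2932) x1=(1.4512, 1.3508, 0.8967) x2=(1.2046, 0.8437, 2.1401)
step 11: x0=(0.0179, -0.9625, -0.2421) x1=(1.3791, 1.3093, 0.8916) x2=(1.2098, 0.8202, 2.1388)
step 12: x0=(0.1085, -0.9185, -0.1865) x1=(1.3040, 1.2624, 0.8852) x2=(1.2139, 0.7951, 2.1346)
step 13: x0=(0.2019, -0.8695, -0.1266) x1=(1.2263, 1.2105, 0.8776) x2=(1.2170, 0.7685, 2.1277)
step 14: x0=(0.2978, -0.8162, -0.0627) x1=(1.1466, 1.1542, 0.8692) x2=(1.2190, 0.7405, 2.1181)
step 15: x0=(0.3958, -0.7587, 0.0049) x1=(1.0653, 1.0937, 0.8600) x2=(1.2202, 0.7112, 2.1060)
step 16: x0=(0.4954, -0.6976, 0.0760) x1=(0.9829, 1.0296, 0.8504) x2=(1.2205, 0.6806, 2.0915)
step 17: x0=(0.5964, -0.6332, 0.1501) x1=(0.9000, 0.9624, 0.8405) x2=(1.2202, 0.6490, 2.0748)
step 18: x0=(0.6983, -0.5660, 0.2270) x1=(0.8168, 0.8925, 0.8307) x2=(1.2191, 0.6164, 2.0559)
step 19: x0=(0.8008, -0.4965, 0.3062) x1=(0.7339, 0.8206, 0.8212) x2=(1.2175, 0.5830, 2.0352)
step 20: x0=(0.9038, -0.4252, 0.3875) x1=(0.6515, 0.7472, 0.8122) x2=(1.2154, 0.5488, 2.0126)
step 21: x0=(1.0069, -0.3524, 0.4705) x1=(0.5697, 0.6727, 0.8039) x2=(1.2129, 0.5140, 1.9884)
step 22: x0=(1.1100, -0.2786, 0.5548) x1=(0.4888, 0.5974, 0.7966) x2=(1.2100, 0.4788, 1.9628)
step 23: x0=(1.2131, -0.2040, 0.6403) x1=(0.4088, 0.5218, 0.7903) x2=(1.2067, 0.4431, 1.9358)
step 24: x0=(1.3160, -0.1289, 0.7266) x1=(0.3299, 0.4457, 0.7851) x2=(1.2030, 0.4072, 1.9078)
step 25: x0=(1.4186, -0.0533, 0.8134) x1=(0.2524, 0.3694, 0.7810) x2=(1.1990, 0.3711, 1.8788)
step 26: x0=(1.5206, 0.0225, 0.9006) x1=(0.1768, 0.2927, 0.7781) x2=(1.1946, 0.3349, 1.8490)
step 27: x0=(1.6218, 0.0986, 0.9879) x1=(0.1036, 0.2159, 0.7766) x2=(1.1897, 0.2986, 1.8186)
step 28: x0=(1.7220, 0.1747, 1.0750) x1=(0.0334, 0.1390, 0.7765) x2=(1.1843, 0.2623, 1.7877)
step 29: x0=(1.8209, 0.2508, 1.1618) x1=(-0.0330, 0.0623, 0.7780) x2=(1.1782, 0.2260, 1.7564)
step 30: x0=(1.9182, 0.3267, 1.2480) x1=(-0.0950, -0.0139, 0.7813) x2=(1.1714, 0.1895, 1.7245)
step 31: x0=(2.0136, 0.4023, 1.3338) x1=(-0.1518, -0.0893, 0.7867) x2=(1.1637, 0.1530, 1.6923)
step 32: x0=(2.1067, 0.4774, 1.4189) x1=(-0.2029, -0.1634, 0.7942) x2=(1.1553, 0.1162, 1.6595)

2.4769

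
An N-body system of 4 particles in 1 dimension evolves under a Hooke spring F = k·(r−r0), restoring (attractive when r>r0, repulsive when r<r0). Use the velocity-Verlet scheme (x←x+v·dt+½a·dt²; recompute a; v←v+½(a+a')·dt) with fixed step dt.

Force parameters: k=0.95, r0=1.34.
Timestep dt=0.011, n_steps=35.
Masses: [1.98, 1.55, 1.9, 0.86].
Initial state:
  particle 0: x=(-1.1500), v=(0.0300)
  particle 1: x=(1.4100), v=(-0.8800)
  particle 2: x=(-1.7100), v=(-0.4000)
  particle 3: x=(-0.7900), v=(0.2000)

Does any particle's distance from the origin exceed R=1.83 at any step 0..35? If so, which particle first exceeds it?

yes, particle 2

step 0: x0=(-1.1500) x1=(1.4100) x2=(-1.7100) x3=(-0.7900)
step 1: x0=(-1.1496) x1=(1.4002) x2=(-1.7144) x3=(-0.7876)
step 2: x0=(-1.1492) x1=(1.3901) x2=(-1.7187) x3=(-0.7850)
step 3: x0=(-1.1487) x1=(1.3797) x2=(-1.7230) x3=(-0.7821)
step 4: x0=(-1.1482) x1=(1.3690) x2=(-1.7273) x3=(-0.7788)
step 5: x0=(-1.1476) x1=(1.3581) x2=(-1.7316) x3=(-0.7753)
step 6: x0=(-1.1470) x1=(1.3468) x2=(-1.7358) x3=(-0.7715)
step 7: x0=(-1.1463) x1=(1.3353) x2=(-1.7399) x3=(-0.7674)
step 8: x0=(-1.1455) x1=(1.3236) x2=(-1.7440) x3=(-0.7630)
step 9: x0=(-1.1447) x1=(1.3116) x2=(-1.7481) x3=(-0.7583)
step 10: x0=(-1.1439) x1=(1.2993) x2=(-1.7522) x3=(-0.7534)
step 11: x0=(-1.1430) x1=(1.2867) x2=(-1.7562) x3=(-0.7482)
step 12: x0=(-1.1420) x1=(1.2739) x2=(-1.7602) x3=(-0.7428)
step 13: x0=(-1.1410) x1=(1.2608) x2=(-1.7641) x3=(-0.7370)
step 14: x0=(-1.1399) x1=(1.2475) x2=(-1.7680) x3=(-0.7311)
step 15: x0=(-1.1388) x1=(1.2339) x2=(-1.7719) x3=(-0.7248)
step 16: x0=(-1.1377) x1=(1.2201) x2=(-1.7757) x3=(-0.7184)
step 17: x0=(-1.1365) x1=(1.2060) x2=(-1.7794) x3=(-0.7117)
step 18: x0=(-1.1352) x1=(1.1917) x2=(-1.7832) x3=(-0.7047)
step 19: x0=(-1.1339) x1=(1.1772) x2=(-1.7869) x3=(-0.6975)
step 20: x0=(-1.1326) x1=(1.1624) x2=(-1.7905) x3=(-0.6901)
step 21: x0=(-1.1312) x1=(1.1474) x2=(-1.7941) x3=(-0.6825)
step 22: x0=(-1.1298) x1=(1.1322) x2=(-1.7977) x3=(-0.6747)
step 23: x0=(-1.1283) x1=(1.1168) x2=(-1.8012) x3=(-0.6666)
step 24: x0=(-1.1268) x1=(1.1011) x2=(-1.8047) x3=(-0.6584)
step 25: x0=(-1.1253) x1=(1.0852) x2=(-1.8081) x3=(-0.6499)
step 26: x0=(-1.1237) x1=(1.0691) x2=(-1.8115) x3=(-0.6413)
step 27: x0=(-1.1221) x1=(1.0529) x2=(-1.8149) x3=(-0.6325)
step 28: x0=(-1.1205) x1=(1.0364) x2=(-1.8182) x3=(-0.6234)
step 29: x0=(-1.1188) x1=(1.0197) x2=(-1.8214) x3=(-0.6143)
step 30: x0=(-1.1170) x1=(1.0028) x2=(-1.8247) x3=(-0.6049)
step 31: x0=(-1.1153) x1=(0.9857) x2=(-1.8278) x3=(-0.5954)
step 32: x0=(-1.1135) x1=(0.9685) x2=(-1.8310) x3=(-0.5857)
step 33: x0=(-1.1117) x1=(0.9511) x2=(-1.8340) x3=(-0.5759)
step 34: x0=(-1.1098) x1=(0.9335) x2=(-1.8371) x3=(-0.5659)
step 35: x0=(-1.1079) x1=(0.9157) x2=(-1.8401) x3=(-0.5558)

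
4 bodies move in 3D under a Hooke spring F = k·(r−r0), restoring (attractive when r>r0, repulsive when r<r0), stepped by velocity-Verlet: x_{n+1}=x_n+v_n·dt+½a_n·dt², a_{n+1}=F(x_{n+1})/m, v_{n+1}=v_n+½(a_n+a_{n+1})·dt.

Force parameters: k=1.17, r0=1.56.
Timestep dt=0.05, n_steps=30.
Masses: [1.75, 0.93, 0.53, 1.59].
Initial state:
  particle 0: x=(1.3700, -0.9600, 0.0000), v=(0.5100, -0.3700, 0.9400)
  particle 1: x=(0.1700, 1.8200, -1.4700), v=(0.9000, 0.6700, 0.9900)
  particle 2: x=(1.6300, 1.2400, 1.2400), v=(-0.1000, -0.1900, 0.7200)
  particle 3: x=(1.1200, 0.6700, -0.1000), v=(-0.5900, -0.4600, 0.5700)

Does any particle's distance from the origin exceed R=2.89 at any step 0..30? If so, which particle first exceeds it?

yes, particle 1

step 0: x0=(1.3700, -0.9600, 0.0000) x1=(0.1700, 1.8200, -1.4700) x2=(1.6300, 1.2400, 1.2400) x3=(1.1200, 0.6700, -0.1000)
step 1: x0=(1.3950, -0.9765, 0.0467) x1=(0.2175, 1.8503, -1.4166) x2=(1.6227, 1.2290, 1.2710) x3=(1.0903, 0.6472, -0.0718)
step 2: x0=(1.4191, -0.9888, 0.0929) x1=(0.2698, 1.8739, -1.3556) x2=(1.6111, 1.2150, 1.2920) x3=(1.0603, 0.6246, -0.0441)
step 3: x0=(1.4423, -0.9970, 0.1385) x1=(0.3267, 1.8909, -1.2872) x2=(1.5955, 1.1982, 1.3034) x3=(1.0300, 0.6024, -0.0170)
step 4: x0=(1.4644, -1.0010, 0.1836) x1=(0.3877, 1.9011, -1.2118) x2=(1.5762, 1.1786, 1.3056) x3=(0.9995, 0.5805, 0.0098)
step 5: x0=(1.4857, -1.0010, 0.2280) x1=(0.4527, 1.9046, -1.1296) x2=(1.5538, 1.1566, 1.2993) x3=(0.9688, 0.5588, 0.0361)
step 6: x0=(1.5059, -0.9969, 0.2719) x1=(0.5212, 1.9014, -1.0413) x2=(1.5287, 1.1322, 1.2853) x3=(0.9381, 0.5373, 0.0620)
step 7: x0=(1.5253, -0.9889, 0.3151) x1=(0.5928, 1.8919, -0.9472) x2=(1.5014, 1.1058, 1.2645) x3=(0.9072, 0.5159, 0.0875)
step 8: x0=(1.5438, -0.9771, 0.3577) x1=(0.6671, 1.8762, -0.8481) x2=(1.4725, 1.0776, 1.2379) x3=(0.8762, 0.4946, 0.1127)
step 9: x0=(1.5615, -0.9617, 0.3997) x1=(0.7438, 1.8546, -0.7446) x2=(1.4426, 1.0478, 1.2065) x3=(0.8451, 0.4733, 0.1375)
step 10: x0=(1.5783, -0.9429, 0.4411) x1=(0.8225, 1.8277, -0.6372) x2=(1.4123, 1.0167, 1.1716) x3=(0.8139, 0.4518, 0.1620)
step 11: x0=(1.5944, -0.9209, 0.4819) x1=(0.9027, 1.7957, -0.5268) x2=(1.3820, 0.9846, 1.1343) x3=(0.7825, 0.4300, 0.1861)
step 12: x0=(1.6099, -0.8959, 0.5222) x1=(0.9843, 1.7592, -0.4138) x2=(1.3523, 0.9516, 1.0958) x3=(0.7509, 0.4079, 0.2098)
step 13: x0=(1.6247, -0.8682, 0.5619) x1=(1.0670, 1.7188, -0.2991) x2=(1.3237, 0.9180, 1.0572) x3=(0.7190, 0.3854, 0.2330)
step 14: x0=(1.6391, -0.8381, 0.6011) x1=(1.1505, 1.6749, -0.1832) x2=(1.2965, 0.8838, 1.0196) x3=(0.6866, 0.3624, 0.2558)
step 15: x0=(1.6530, -0.8059, 0.6398) x1=(1.2347, 1.6283, -0.0667) x2=(1.2710, 0.8492, 0.9839) x3=(0.6538, 0.3388, 0.2781)
step 16: x0=(1.6666, -0.7718, 0.6782) x1=(1.3195, 1.5794, 0.0500) x2=(1.2473, 0.8141, 0.9509) x3=(0.6203, 0.3146, 0.2998)
step 17: x0=(1.6799, -0.7360, 0.7162) x1=(1.4049, 1.5288, 0.1665) x2=(1.2254, 0.7786, 0.9212) x3=(0.5862, 0.2897, 0.3209)
step 18: x0=(1.6931, -0.6990, 0.7539) x1=(1.4910, 1.4770, 0.2824) x2=(1.2050, 0.7426, 0.8952) x3=(0.5514, 0.2643, 0.3414)
step 19: x0=(1.7062, -0.6609, 0.7913) x1=(1.5778, 1.4246, 0.3978) x2=(1.1859, 0.7059, 0.8730) x3=(0.5158, 0.2384, 0.3614)
step 20: x0=(1.7192, -0.6221, 0.8286) x1=(1.6655, 1.3718, 0.5125) x2=(1.1674, 0.6688, 0.8542) x3=(0.4795, 0.2119, 0.3807)
step 21: x0=(1.7324, -0.5827, 0.8658) x1=(1.7541, 1.3188, 0.6266) x2=(1.1492, 0.6315, 0.8384) x3=(0.4425, 0.1851, 0.3995)
step 22: x0=(1.7458, -0.5430, 0.9028) x1=(1.8434, 1.2658, 0.7404) x2=(1.1308, 0.5943, 0.8249) x3=(0.4049, 0.1580, 0.4178)
step 23: x0=(1.7593, -0.5033, 0.9399) x1=(1.9334, 1.2126, 0.8539) x2=(1.1120, 0.5578, 0.8131) x3=(0.3669, 0.1306, 0.4358)
step 24: x0=(1.7730, -0.4638, 0.9769) x1=(2.0235, 1.1593, 0.9673) x2=(1.0929, 0.5225, 0.8023) x3=(0.3286, 0.1030, 0.4534)
step 25: x0=(1.7870, -0.4245, 1.0141) x1=(2.1134, 1.1056, 1.0805) x2=(1.0736, 0.4891, 0.7923) x3=(0.2903, 0.0754, 0.4709)
step 26: x0=(1.8012, -0.3856, 1.0512) x1=(2.2025, 1.0515, 1.1933) x2=(1.0544, 0.4579, 0.7826) x3=(0.2522, 0.0477, 0.4884)
step 27: x0=(1.8156, -0.3473, 1.0884) x1=(2.2902, 0.9969, 1.3057) x2=(1.0356, 0.4294, 0.7731) x3=(0.2146, 0.0201, 0.5061)
step 28: x0=(1.8301, -0.3095, 1.1257) x1=(2.3759, 0.9415, 1.4173) x2=(1.0178, 0.4036, 0.7637) x3=(0.1776, -0.0075, 0.5241)
step 29: x0=(1.8446, -0.2724, 1.1631) x1=(2.4590, 0.8855, 1.5278) x2=(1.0014, 0.3807, 0.7545) x3=(0.1417, -0.0348, 0.5426)
step 30: x0=(1.8592, -0.2359, 1.2004) x1=(2.5389, 0.8286, 1.6370) x2=(0.9869, 0.3608, 0.7456) x3=(0.1070, -0.0620, 0.5618)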